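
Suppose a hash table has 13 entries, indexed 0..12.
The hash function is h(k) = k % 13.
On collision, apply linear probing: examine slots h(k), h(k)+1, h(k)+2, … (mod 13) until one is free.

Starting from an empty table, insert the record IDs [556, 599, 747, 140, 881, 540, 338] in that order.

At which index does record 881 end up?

12

556 hashes to 10; slot 10 is free -> place at 10.
599 hashes to 1; slot 1 is free -> place at 1.
747 hashes to 6; slot 6 is free -> place at 6.
140 hashes to 10; 10 taken -> place at 11.
881 hashes to 10; 10,11 taken -> place at 12.
540 hashes to 7; slot 7 is free -> place at 7.
338 hashes to 0; slot 0 is free -> place at 0.
Table: [338, 599, ., ., ., ., 747, 540, ., ., 556, 140, 881]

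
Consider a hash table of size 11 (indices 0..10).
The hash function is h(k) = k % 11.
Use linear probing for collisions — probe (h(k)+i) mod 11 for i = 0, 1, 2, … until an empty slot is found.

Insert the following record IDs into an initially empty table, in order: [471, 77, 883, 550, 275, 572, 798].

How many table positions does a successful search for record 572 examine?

5

Insert 471: h=9, slot 9 empty -> index 9.
Insert 77: h=0, slot 0 empty -> index 0.
Insert 883: h=3, slot 3 empty -> index 3.
Insert 550: h=0, slot 0 occupied -> index 1.
Insert 275: h=0, slots 0,1 occupied -> index 2.
Insert 572: h=0, slots 0,1,2,3 occupied -> index 4.
Insert 798: h=6, slot 6 empty -> index 6.
Table: [77, 550, 275, 883, 572, _, 798, _, _, 471, _]
Lookup 572: h=0, probe 0,1,2,3,4 → found at 4.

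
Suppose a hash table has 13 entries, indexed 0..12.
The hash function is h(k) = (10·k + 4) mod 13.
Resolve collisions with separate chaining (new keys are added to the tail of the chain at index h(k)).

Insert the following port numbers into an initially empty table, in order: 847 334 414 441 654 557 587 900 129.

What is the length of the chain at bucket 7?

2

847 → bucket 11
334 → bucket 3
414 → bucket 10
441 → bucket 7
654 → bucket 5
557 → bucket 10 (collision)
587 → bucket 11 (collision)
900 → bucket 8
129 → bucket 7 (collision)
Final buckets:
0: .
1: .
2: .
3: 334
4: .
5: 654
6: .
7: 441 -> 129
8: 900
9: .
10: 414 -> 557
11: 847 -> 587
12: .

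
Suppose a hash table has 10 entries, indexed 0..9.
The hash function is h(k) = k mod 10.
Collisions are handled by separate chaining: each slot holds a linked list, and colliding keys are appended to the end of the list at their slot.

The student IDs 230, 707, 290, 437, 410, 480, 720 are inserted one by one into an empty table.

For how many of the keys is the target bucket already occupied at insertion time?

Insert 230: h=0, bucket 0 empty -> new chain.
Insert 707: h=7, bucket 7 empty -> new chain.
Insert 290: h=0, bucket 0 nonempty -> append to chain.
Insert 437: h=7, bucket 7 nonempty -> append to chain.
Insert 410: h=0, bucket 0 nonempty -> append to chain.
Insert 480: h=0, bucket 0 nonempty -> append to chain.
Insert 720: h=0, bucket 0 nonempty -> append to chain.
Final buckets:
0: 230 -> 290 -> 410 -> 480 -> 720
1: ∅
2: ∅
3: ∅
4: ∅
5: ∅
6: ∅
7: 707 -> 437
8: ∅
9: ∅

5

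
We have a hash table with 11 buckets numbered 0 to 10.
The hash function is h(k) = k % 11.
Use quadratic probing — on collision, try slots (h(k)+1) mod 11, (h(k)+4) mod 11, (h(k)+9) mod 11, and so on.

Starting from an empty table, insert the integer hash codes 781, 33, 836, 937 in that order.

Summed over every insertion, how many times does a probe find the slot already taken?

3

Insert 781: h=0, slot 0 empty => index 0.
Insert 33: h=0, slot 0 occupied => index 1.
Insert 836: h=0, slots 0,1 occupied => index 4.
Insert 937: h=2, slot 2 empty => index 2.
Table: [781, 33, 937, _, 836, _, _, _, _, _, _]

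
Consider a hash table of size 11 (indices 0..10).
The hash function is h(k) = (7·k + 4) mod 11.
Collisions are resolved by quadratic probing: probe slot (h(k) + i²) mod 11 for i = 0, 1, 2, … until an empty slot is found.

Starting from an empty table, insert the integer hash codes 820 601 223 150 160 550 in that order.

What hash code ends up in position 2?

820: h=2 => slot 2
601: h=9 => slot 9
223: h=3 => slot 3
150: h=9, probe 9,10 => slot 10
160: h=2, probe 2,3,6 => slot 6
550: h=4 => slot 4
Table: [—, —, 820, 223, 550, —, 160, —, —, 601, 150]

820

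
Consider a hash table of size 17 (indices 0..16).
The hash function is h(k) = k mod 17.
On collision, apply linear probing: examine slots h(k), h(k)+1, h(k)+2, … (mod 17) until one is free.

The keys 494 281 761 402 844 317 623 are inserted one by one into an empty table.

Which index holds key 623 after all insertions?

494 hashes to 1; slot 1 is free => place at 1.
281 hashes to 9; slot 9 is free => place at 9.
761 hashes to 13; slot 13 is free => place at 13.
402 hashes to 11; slot 11 is free => place at 11.
844 hashes to 11; 11 taken => place at 12.
317 hashes to 11; 11,12,13 taken => place at 14.
623 hashes to 11; 11,12,13,14 taken => place at 15.
Table: [., 494, ., ., ., ., ., ., ., 281, ., 402, 844, 761, 317, 623, .]

15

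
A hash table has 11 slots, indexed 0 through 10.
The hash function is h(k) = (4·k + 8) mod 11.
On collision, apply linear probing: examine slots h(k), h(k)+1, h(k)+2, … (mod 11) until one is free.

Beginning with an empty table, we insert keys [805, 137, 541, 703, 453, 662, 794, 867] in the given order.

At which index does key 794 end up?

Insert 805: h=5, slot 5 empty → index 5.
Insert 137: h=6, slot 6 empty → index 6.
Insert 541: h=5, slots 5,6 occupied → index 7.
Insert 703: h=4, slot 4 empty → index 4.
Insert 453: h=5, slots 5,6,7 occupied → index 8.
Insert 662: h=5, slots 5,6,7,8 occupied → index 9.
Insert 794: h=5, slots 5,6,7,8,9 occupied → index 10.
Insert 867: h=0, slot 0 empty → index 0.
Table: [867, —, —, —, 703, 805, 137, 541, 453, 662, 794]

10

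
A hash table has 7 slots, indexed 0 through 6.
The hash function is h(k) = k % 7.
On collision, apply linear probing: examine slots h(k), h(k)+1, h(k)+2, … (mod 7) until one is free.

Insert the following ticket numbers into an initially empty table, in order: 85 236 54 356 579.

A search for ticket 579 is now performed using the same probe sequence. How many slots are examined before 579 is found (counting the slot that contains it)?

5

85 hashes to 1; slot 1 is free => place at 1.
236 hashes to 5; slot 5 is free => place at 5.
54 hashes to 5; 5 taken => place at 6.
356 hashes to 6; 6 taken => place at 0.
579 hashes to 5; 5,6,0,1 taken => place at 2.
Table: [356, 85, 579, -, -, 236, 54]
Lookup 579: h=5, probe 5,6,0,1,2 → found at 2.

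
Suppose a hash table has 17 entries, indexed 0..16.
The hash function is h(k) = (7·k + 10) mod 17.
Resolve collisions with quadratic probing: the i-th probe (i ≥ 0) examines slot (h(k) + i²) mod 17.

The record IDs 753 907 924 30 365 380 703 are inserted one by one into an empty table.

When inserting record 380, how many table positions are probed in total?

3

753 hashes to 11; slot 11 is free → place at 11.
907 hashes to 1; slot 1 is free → place at 1.
924 hashes to 1; 1 taken → place at 2.
30 hashes to 16; slot 16 is free → place at 16.
365 hashes to 15; slot 15 is free → place at 15.
380 hashes to 1; 1,2 taken → place at 5.
703 hashes to 1; 1,2,5 taken → place at 10.
Table: [_, 907, 924, _, _, 380, _, _, _, _, 703, 753, _, _, _, 365, 30]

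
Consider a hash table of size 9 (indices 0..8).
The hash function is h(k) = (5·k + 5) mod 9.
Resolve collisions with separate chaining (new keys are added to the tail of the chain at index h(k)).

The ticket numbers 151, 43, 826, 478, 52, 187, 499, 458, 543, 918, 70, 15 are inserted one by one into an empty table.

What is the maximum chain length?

Insert 151: h=4, bucket 4 empty → new chain.
Insert 43: h=4, bucket 4 nonempty → append to chain.
Insert 826: h=4, bucket 4 nonempty → append to chain.
Insert 478: h=1, bucket 1 empty → new chain.
Insert 52: h=4, bucket 4 nonempty → append to chain.
Insert 187: h=4, bucket 4 nonempty → append to chain.
Insert 499: h=7, bucket 7 empty → new chain.
Insert 458: h=0, bucket 0 empty → new chain.
Insert 543: h=2, bucket 2 empty → new chain.
Insert 918: h=5, bucket 5 empty → new chain.
Insert 70: h=4, bucket 4 nonempty → append to chain.
Insert 15: h=8, bucket 8 empty → new chain.
Final buckets:
0: 458
1: 478
2: 543
3: -
4: 151 -> 43 -> 826 -> 52 -> 187 -> 70
5: 918
6: -
7: 499
8: 15

6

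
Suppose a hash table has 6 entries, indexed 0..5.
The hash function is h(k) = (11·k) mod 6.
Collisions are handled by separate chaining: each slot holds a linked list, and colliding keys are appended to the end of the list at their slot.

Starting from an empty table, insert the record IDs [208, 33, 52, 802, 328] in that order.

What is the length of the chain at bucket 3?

1

208 → bucket 2
33 → bucket 3
52 → bucket 2 (collision)
802 → bucket 2 (collision)
328 → bucket 2 (collision)
Final buckets:
0: .
1: .
2: 208 -> 52 -> 802 -> 328
3: 33
4: .
5: .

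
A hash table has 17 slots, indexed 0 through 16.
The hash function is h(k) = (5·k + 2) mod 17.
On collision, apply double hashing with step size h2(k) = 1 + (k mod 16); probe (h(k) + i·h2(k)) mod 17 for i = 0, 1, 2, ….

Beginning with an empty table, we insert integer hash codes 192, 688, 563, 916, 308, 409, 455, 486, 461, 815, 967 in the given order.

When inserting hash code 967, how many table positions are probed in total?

192: h=10 -> slot 10
688: h=8 -> slot 8
563: h=12 -> slot 12
916: h=9 -> slot 9
308: h=12, h2=5, probe 12,0 -> slot 0
409: h=7 -> slot 7
455: h=16 -> slot 16
486: h=1 -> slot 1
461: h=12, h2=14, probe 12,9,6 -> slot 6
815: h=14 -> slot 14
967: h=9, h2=8, probe 9,0,8,16,7,15 -> slot 15
Table: [308, 486, —, —, —, —, 461, 409, 688, 916, 192, —, 563, —, 815, 967, 455]

6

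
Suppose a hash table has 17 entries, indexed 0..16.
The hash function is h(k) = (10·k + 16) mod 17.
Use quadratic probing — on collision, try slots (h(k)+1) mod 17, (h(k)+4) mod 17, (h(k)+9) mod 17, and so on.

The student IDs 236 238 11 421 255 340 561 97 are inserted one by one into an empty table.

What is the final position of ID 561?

236 hashes to 13; slot 13 is free → place at 13.
238 hashes to 16; slot 16 is free → place at 16.
11 hashes to 7; slot 7 is free → place at 7.
421 hashes to 10; slot 10 is free → place at 10.
255 hashes to 16; 16 taken → place at 0.
340 hashes to 16; 16,0 taken → place at 3.
561 hashes to 16; 16,0,3 taken → place at 8.
97 hashes to 0; 0 taken → place at 1.
Table: [255, 97, ., 340, ., ., ., 11, 561, ., 421, ., ., 236, ., ., 238]

8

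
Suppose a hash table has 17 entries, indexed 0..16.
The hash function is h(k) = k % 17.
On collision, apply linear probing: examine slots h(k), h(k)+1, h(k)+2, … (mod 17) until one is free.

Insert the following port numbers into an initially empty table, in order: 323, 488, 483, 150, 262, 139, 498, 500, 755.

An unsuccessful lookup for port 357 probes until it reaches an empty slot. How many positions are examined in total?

Insert 323: h=0, slot 0 empty -> index 0.
Insert 488: h=12, slot 12 empty -> index 12.
Insert 483: h=7, slot 7 empty -> index 7.
Insert 150: h=14, slot 14 empty -> index 14.
Insert 262: h=7, slot 7 occupied -> index 8.
Insert 139: h=3, slot 3 empty -> index 3.
Insert 498: h=5, slot 5 empty -> index 5.
Insert 500: h=7, slots 7,8 occupied -> index 9.
Insert 755: h=7, slots 7,8,9 occupied -> index 10.
Table: [323, —, —, 139, —, 498, —, 483, 262, 500, 755, —, 488, —, 150, —, —]
Lookup 357: h=0, probe 0,1 → slot 1 empty, not found.

2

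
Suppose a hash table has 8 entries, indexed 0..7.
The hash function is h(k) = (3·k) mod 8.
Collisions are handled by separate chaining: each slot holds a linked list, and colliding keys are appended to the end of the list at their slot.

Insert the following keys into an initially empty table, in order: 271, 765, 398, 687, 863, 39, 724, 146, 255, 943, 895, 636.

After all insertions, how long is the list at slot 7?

271 → bucket 5
765 → bucket 7
398 → bucket 2
687 → bucket 5 (collision)
863 → bucket 5 (collision)
39 → bucket 5 (collision)
724 → bucket 4
146 → bucket 6
255 → bucket 5 (collision)
943 → bucket 5 (collision)
895 → bucket 5 (collision)
636 → bucket 4 (collision)
Final buckets:
0: _
1: _
2: 398
3: _
4: 724 -> 636
5: 271 -> 687 -> 863 -> 39 -> 255 -> 943 -> 895
6: 146
7: 765

1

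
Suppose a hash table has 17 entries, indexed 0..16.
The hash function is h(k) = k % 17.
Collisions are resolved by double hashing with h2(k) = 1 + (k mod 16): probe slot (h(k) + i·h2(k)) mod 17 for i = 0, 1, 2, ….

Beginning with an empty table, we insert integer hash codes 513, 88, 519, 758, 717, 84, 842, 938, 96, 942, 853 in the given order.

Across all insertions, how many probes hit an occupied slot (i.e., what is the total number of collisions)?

513: h=3 => slot 3
88: h=3, h2=9, probe 3,12 => slot 12
519: h=9 => slot 9
758: h=10 => slot 10
717: h=3, h2=14, probe 3,0 => slot 0
84: h=16 => slot 16
842: h=9, h2=11, probe 9,3,14 => slot 14
938: h=3, h2=11, probe 3,14,8 => slot 8
96: h=11 => slot 11
942: h=7 => slot 7
853: h=3, h2=6, probe 3,9,15 => slot 15
Table: [717, _, _, 513, _, _, _, 942, 938, 519, 758, 96, 88, _, 842, 853, 84]

8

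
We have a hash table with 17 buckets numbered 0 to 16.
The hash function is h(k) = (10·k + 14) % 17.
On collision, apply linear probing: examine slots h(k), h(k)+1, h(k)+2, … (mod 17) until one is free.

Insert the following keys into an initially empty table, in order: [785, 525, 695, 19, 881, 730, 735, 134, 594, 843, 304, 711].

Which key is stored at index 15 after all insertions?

Insert 785: h=10, slot 10 empty -> index 10.
Insert 525: h=11, slot 11 empty -> index 11.
Insert 695: h=11, slot 11 occupied -> index 12.
Insert 19: h=0, slot 0 empty -> index 0.
Insert 881: h=1, slot 1 empty -> index 1.
Insert 730: h=4, slot 4 empty -> index 4.
Insert 735: h=3, slot 3 empty -> index 3.
Insert 134: h=11, slots 11,12 occupied -> index 13.
Insert 594: h=4, slot 4 occupied -> index 5.
Insert 843: h=12, slots 12,13 occupied -> index 14.
Insert 304: h=11, slots 11,12,13,14 occupied -> index 15.
Insert 711: h=1, slot 1 occupied -> index 2.
Table: [19, 881, 711, 735, 730, 594, —, —, —, —, 785, 525, 695, 134, 843, 304, —]

304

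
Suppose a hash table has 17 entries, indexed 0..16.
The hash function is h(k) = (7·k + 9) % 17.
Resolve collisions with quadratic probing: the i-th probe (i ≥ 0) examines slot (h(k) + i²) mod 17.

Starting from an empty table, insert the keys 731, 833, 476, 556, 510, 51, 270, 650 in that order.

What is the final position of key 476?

13

731 hashes to 9; slot 9 is free → place at 9.
833 hashes to 9; 9 taken → place at 10.
476 hashes to 9; 9,10 taken → place at 13.
556 hashes to 8; slot 8 is free → place at 8.
510 hashes to 9; 9,10,13 taken → place at 1.
51 hashes to 9; 9,10,13,1,8 taken → place at 0.
270 hashes to 12; slot 12 is free → place at 12.
650 hashes to 3; slot 3 is free → place at 3.
Table: [51, 510, ∅, 650, ∅, ∅, ∅, ∅, 556, 731, 833, ∅, 270, 476, ∅, ∅, ∅]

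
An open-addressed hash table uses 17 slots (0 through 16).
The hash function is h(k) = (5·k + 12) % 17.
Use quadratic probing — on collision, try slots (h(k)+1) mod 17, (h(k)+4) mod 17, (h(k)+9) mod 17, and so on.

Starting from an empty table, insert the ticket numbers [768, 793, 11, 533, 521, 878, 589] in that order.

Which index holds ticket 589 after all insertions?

768 hashes to 10; slot 10 is free -> place at 10.
793 hashes to 16; slot 16 is free -> place at 16.
11 hashes to 16; 16 taken -> place at 0.
533 hashes to 8; slot 8 is free -> place at 8.
521 hashes to 16; 16,0 taken -> place at 3.
878 hashes to 16; 16,0,3,8 taken -> place at 15.
589 hashes to 16; 16,0,3,8,15 taken -> place at 7.
Table: [11, _, _, 521, _, _, _, 589, 533, _, 768, _, _, _, _, 878, 793]

7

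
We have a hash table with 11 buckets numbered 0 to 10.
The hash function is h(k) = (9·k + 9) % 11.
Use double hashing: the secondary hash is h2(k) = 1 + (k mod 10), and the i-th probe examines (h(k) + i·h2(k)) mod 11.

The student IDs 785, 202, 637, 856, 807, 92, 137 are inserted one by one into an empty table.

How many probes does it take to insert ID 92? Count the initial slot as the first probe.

3

785: h=1 → slot 1
202: h=1, h2=3, probe 1,4 → slot 4
637: h=0 → slot 0
856: h=2 → slot 2
807: h=1, h2=8, probe 1,9 → slot 9
92: h=1, h2=3, probe 1,4,7 → slot 7
137: h=10 → slot 10
Table: [637, 785, 856, _, 202, _, _, 92, _, 807, 137]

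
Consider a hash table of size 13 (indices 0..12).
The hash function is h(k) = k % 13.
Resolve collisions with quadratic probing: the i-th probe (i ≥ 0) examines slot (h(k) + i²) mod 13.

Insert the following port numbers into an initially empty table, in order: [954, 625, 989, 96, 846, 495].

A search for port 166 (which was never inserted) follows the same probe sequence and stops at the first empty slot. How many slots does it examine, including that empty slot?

2

954: h=5 => slot 5
625: h=1 => slot 1
989: h=1, probe 1,2 => slot 2
96: h=5, probe 5,6 => slot 6
846: h=1, probe 1,2,5,10 => slot 10
495: h=1, probe 1,2,5,10,4 => slot 4
Table: [-, 625, 989, -, 495, 954, 96, -, -, -, 846, -, -]
Lookup 166: h=10, probe 10,11 → slot 11 empty, not found.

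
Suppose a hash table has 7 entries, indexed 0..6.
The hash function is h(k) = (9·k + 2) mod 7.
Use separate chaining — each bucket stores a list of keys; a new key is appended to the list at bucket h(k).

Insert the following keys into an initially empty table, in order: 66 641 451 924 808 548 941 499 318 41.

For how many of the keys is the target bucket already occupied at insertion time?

5

66 → bucket 1
641 → bucket 3
451 → bucket 1 (collision)
924 → bucket 2
808 → bucket 1 (collision)
548 → bucket 6
941 → bucket 1 (collision)
499 → bucket 6 (collision)
318 → bucket 1 (collision)
41 → bucket 0
Final buckets:
0: 41
1: 66 -> 451 -> 808 -> 941 -> 318
2: 924
3: 641
4: .
5: .
6: 548 -> 499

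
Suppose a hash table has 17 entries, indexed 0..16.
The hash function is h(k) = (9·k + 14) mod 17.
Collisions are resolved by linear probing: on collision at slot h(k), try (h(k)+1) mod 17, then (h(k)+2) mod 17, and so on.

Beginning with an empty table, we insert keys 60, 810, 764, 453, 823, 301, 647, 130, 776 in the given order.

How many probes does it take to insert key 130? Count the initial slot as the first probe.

60: h=10 → slot 10
810: h=11 → slot 11
764: h=5 → slot 5
453: h=11, probe 11,12 → slot 12
823: h=9 → slot 9
301: h=3 → slot 3
647: h=6 → slot 6
130: h=11, probe 11,12,13 → slot 13
776: h=11, probe 11,12,13,14 → slot 14
Table: [∅, ∅, ∅, 301, ∅, 764, 647, ∅, ∅, 823, 60, 810, 453, 130, 776, ∅, ∅]

3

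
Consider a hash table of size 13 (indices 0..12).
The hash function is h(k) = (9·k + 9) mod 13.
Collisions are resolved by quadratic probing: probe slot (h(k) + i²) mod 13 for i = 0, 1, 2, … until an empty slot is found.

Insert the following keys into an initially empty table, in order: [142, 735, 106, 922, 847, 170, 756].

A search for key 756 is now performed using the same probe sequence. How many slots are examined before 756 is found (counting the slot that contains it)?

4

142: h=0 -> slot 0
735: h=7 -> slot 7
106: h=1 -> slot 1
922: h=0, probe 0,1,4 -> slot 4
847: h=1, probe 1,2 -> slot 2
170: h=5 -> slot 5
756: h=1, probe 1,2,5,10 -> slot 10
Table: [142, 106, 847, -, 922, 170, -, 735, -, -, 756, -, -]
Lookup 756: h=1, probe 1,2,5,10 → found at 10.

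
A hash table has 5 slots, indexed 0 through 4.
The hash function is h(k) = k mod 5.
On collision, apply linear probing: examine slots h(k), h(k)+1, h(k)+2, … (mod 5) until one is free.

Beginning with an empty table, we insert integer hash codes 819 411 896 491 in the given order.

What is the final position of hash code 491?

3

819: h=4 => slot 4
411: h=1 => slot 1
896: h=1, probe 1,2 => slot 2
491: h=1, probe 1,2,3 => slot 3
Table: [—, 411, 896, 491, 819]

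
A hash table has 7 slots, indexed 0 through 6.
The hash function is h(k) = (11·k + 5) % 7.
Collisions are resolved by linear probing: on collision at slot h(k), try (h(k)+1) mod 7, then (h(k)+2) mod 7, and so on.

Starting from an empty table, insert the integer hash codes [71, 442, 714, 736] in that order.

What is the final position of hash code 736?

71: h=2 => slot 2
442: h=2, probe 2,3 => slot 3
714: h=5 => slot 5
736: h=2, probe 2,3,4 => slot 4
Table: [∅, ∅, 71, 442, 736, 714, ∅]

4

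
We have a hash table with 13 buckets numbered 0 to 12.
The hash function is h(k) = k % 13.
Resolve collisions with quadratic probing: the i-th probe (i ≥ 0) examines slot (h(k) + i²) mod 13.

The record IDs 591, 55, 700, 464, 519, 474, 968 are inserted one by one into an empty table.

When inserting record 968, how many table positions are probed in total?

591 hashes to 6; slot 6 is free => place at 6.
55 hashes to 3; slot 3 is free => place at 3.
700 hashes to 11; slot 11 is free => place at 11.
464 hashes to 9; slot 9 is free => place at 9.
519 hashes to 12; slot 12 is free => place at 12.
474 hashes to 6; 6 taken => place at 7.
968 hashes to 6; 6,7 taken => place at 10.
Table: [-, -, -, 55, -, -, 591, 474, -, 464, 968, 700, 519]

3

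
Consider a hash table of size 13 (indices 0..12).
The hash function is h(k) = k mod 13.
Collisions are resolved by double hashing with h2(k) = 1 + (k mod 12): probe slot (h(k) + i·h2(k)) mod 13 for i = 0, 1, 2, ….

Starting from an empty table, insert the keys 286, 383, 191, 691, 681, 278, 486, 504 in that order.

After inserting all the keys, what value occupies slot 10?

Insert 286: h=0, slot 0 empty -> index 0.
Insert 383: h=6, slot 6 empty -> index 6.
Insert 191: h=9, slot 9 empty -> index 9.
Insert 691: h=2, slot 2 empty -> index 2.
Insert 681: h=5, slot 5 empty -> index 5.
Insert 278: h=5, h2=3, slot 5 occupied -> index 8.
Insert 486: h=5, h2=7, slot 5 occupied -> index 12.
Insert 504: h=10, slot 10 empty -> index 10.
Table: [286, _, 691, _, _, 681, 383, _, 278, 191, 504, _, 486]

504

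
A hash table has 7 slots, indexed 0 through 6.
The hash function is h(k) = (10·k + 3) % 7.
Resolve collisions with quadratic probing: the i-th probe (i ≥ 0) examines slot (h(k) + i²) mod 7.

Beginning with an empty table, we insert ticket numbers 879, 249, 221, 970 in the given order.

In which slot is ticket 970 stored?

Insert 879: h=1, slot 1 empty → index 1.
Insert 249: h=1, slot 1 occupied → index 2.
Insert 221: h=1, slots 1,2 occupied → index 5.
Insert 970: h=1, slots 1,2,5 occupied → index 3.
Table: [—, 879, 249, 970, —, 221, —]

3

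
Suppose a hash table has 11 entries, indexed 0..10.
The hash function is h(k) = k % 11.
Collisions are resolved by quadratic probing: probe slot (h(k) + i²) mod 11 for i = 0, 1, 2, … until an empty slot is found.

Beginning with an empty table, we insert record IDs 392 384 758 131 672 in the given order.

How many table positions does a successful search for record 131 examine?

392 hashes to 7; slot 7 is free → place at 7.
384 hashes to 10; slot 10 is free → place at 10.
758 hashes to 10; 10 taken → place at 0.
131 hashes to 10; 10,0 taken → place at 3.
672 hashes to 1; slot 1 is free → place at 1.
Table: [758, 672, _, 131, _, _, _, 392, _, _, 384]
Lookup 131: h=10, probe 10,0,3 → found at 3.

3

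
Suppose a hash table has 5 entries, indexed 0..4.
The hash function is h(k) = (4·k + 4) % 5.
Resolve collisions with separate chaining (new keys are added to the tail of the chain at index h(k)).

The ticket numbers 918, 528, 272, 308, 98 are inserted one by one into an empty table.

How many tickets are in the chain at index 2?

Insert 918: h=1, bucket 1 empty -> new chain.
Insert 528: h=1, bucket 1 nonempty -> append to chain.
Insert 272: h=2, bucket 2 empty -> new chain.
Insert 308: h=1, bucket 1 nonempty -> append to chain.
Insert 98: h=1, bucket 1 nonempty -> append to chain.
Final buckets:
0: _
1: 918 -> 528 -> 308 -> 98
2: 272
3: _
4: _

1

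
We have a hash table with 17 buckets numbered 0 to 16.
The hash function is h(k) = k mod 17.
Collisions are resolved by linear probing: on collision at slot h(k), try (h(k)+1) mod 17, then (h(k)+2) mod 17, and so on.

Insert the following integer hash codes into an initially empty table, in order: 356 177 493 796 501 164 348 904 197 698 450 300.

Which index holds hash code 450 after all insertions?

12

Insert 356: h=16, slot 16 empty -> index 16.
Insert 177: h=7, slot 7 empty -> index 7.
Insert 493: h=0, slot 0 empty -> index 0.
Insert 796: h=14, slot 14 empty -> index 14.
Insert 501: h=8, slot 8 empty -> index 8.
Insert 164: h=11, slot 11 empty -> index 11.
Insert 348: h=8, slot 8 occupied -> index 9.
Insert 904: h=3, slot 3 empty -> index 3.
Insert 197: h=10, slot 10 empty -> index 10.
Insert 698: h=1, slot 1 empty -> index 1.
Insert 450: h=8, slots 8,9,10,11 occupied -> index 12.
Insert 300: h=11, slots 11,12 occupied -> index 13.
Table: [493, 698, ∅, 904, ∅, ∅, ∅, 177, 501, 348, 197, 164, 450, 300, 796, ∅, 356]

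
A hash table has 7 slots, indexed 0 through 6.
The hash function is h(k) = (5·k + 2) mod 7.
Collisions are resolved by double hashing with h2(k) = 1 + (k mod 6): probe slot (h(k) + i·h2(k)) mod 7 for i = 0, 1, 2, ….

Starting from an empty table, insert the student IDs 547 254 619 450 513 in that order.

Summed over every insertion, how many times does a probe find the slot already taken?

547: h=0 -> slot 0
254: h=5 -> slot 5
619: h=3 -> slot 3
450: h=5, h2=1, probe 5,6 -> slot 6
513: h=5, h2=4, probe 5,2 -> slot 2
Table: [547, -, 513, 619, -, 254, 450]

2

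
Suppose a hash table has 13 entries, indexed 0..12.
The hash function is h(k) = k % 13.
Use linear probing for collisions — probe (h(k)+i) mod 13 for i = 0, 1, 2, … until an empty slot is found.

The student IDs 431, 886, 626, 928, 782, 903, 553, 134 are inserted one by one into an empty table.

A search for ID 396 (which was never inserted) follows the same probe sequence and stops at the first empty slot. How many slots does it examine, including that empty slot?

Insert 431: h=2, slot 2 empty -> index 2.
Insert 886: h=2, slot 2 occupied -> index 3.
Insert 626: h=2, slots 2,3 occupied -> index 4.
Insert 928: h=5, slot 5 empty -> index 5.
Insert 782: h=2, slots 2,3,4,5 occupied -> index 6.
Insert 903: h=6, slot 6 occupied -> index 7.
Insert 553: h=7, slot 7 occupied -> index 8.
Insert 134: h=4, slots 4,5,6,7,8 occupied -> index 9.
Table: [∅, ∅, 431, 886, 626, 928, 782, 903, 553, 134, ∅, ∅, ∅]
Lookup 396: h=6, probe 6,7,8,9,10 → slot 10 empty, not found.

5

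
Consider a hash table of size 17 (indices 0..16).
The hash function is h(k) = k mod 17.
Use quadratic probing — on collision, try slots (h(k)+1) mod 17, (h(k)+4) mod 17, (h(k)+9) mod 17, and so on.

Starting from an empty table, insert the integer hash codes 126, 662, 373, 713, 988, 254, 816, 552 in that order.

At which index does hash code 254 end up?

8

Insert 126: h=7, slot 7 empty → index 7.
Insert 662: h=16, slot 16 empty → index 16.
Insert 373: h=16, slot 16 occupied → index 0.
Insert 713: h=16, slots 16,0 occupied → index 3.
Insert 988: h=2, slot 2 empty → index 2.
Insert 254: h=16, slots 16,0,3 occupied → index 8.
Insert 816: h=0, slot 0 occupied → index 1.
Insert 552: h=8, slot 8 occupied → index 9.
Table: [373, 816, 988, 713, ∅, ∅, ∅, 126, 254, 552, ∅, ∅, ∅, ∅, ∅, ∅, 662]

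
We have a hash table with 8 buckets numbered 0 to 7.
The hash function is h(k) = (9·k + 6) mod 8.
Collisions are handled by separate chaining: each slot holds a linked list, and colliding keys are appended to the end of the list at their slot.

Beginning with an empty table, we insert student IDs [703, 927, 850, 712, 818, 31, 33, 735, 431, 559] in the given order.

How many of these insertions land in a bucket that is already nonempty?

Insert 703: h=5, bucket 5 empty → new chain.
Insert 927: h=5, bucket 5 nonempty → append to chain.
Insert 850: h=0, bucket 0 empty → new chain.
Insert 712: h=6, bucket 6 empty → new chain.
Insert 818: h=0, bucket 0 nonempty → append to chain.
Insert 31: h=5, bucket 5 nonempty → append to chain.
Insert 33: h=7, bucket 7 empty → new chain.
Insert 735: h=5, bucket 5 nonempty → append to chain.
Insert 431: h=5, bucket 5 nonempty → append to chain.
Insert 559: h=5, bucket 5 nonempty → append to chain.
Final buckets:
0: 850 -> 818
1: _
2: _
3: _
4: _
5: 703 -> 927 -> 31 -> 735 -> 431 -> 559
6: 712
7: 33

6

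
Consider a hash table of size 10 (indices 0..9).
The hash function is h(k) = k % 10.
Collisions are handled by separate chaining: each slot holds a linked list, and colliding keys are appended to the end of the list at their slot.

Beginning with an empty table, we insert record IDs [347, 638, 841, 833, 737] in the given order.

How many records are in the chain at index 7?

347 → bucket 7
638 → bucket 8
841 → bucket 1
833 → bucket 3
737 → bucket 7 (collision)
Final buckets:
0: _
1: 841
2: _
3: 833
4: _
5: _
6: _
7: 347 -> 737
8: 638
9: _

2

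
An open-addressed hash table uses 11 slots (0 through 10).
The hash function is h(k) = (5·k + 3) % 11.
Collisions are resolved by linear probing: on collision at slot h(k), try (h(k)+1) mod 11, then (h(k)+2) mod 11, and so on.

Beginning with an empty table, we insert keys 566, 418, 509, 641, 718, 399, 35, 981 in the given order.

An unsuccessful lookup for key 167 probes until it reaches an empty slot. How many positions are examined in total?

566 hashes to 6; slot 6 is free -> place at 6.
418 hashes to 3; slot 3 is free -> place at 3.
509 hashes to 7; slot 7 is free -> place at 7.
641 hashes to 7; 7 taken -> place at 8.
718 hashes to 7; 7,8 taken -> place at 9.
399 hashes to 7; 7,8,9 taken -> place at 10.
35 hashes to 2; slot 2 is free -> place at 2.
981 hashes to 2; 2,3 taken -> place at 4.
Table: [., ., 35, 418, 981, ., 566, 509, 641, 718, 399]
Lookup 167: h=2, probe 2,3,4,5 → slot 5 empty, not found.

4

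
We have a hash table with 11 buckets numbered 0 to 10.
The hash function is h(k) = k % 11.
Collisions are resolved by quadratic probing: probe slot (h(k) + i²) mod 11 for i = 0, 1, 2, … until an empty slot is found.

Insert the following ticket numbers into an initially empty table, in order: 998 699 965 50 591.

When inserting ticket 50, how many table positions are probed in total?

2

998: h=8 → slot 8
699: h=6 → slot 6
965: h=8, probe 8,9 → slot 9
50: h=6, probe 6,7 → slot 7
591: h=8, probe 8,9,1 → slot 1
Table: [—, 591, —, —, —, —, 699, 50, 998, 965, —]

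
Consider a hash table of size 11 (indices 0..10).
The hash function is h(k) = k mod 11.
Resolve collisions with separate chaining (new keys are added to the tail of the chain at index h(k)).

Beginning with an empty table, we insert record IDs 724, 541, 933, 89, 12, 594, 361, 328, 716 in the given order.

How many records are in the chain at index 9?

4

Insert 724: h=9, bucket 9 empty → new chain.
Insert 541: h=2, bucket 2 empty → new chain.
Insert 933: h=9, bucket 9 nonempty → append to chain.
Insert 89: h=1, bucket 1 empty → new chain.
Insert 12: h=1, bucket 1 nonempty → append to chain.
Insert 594: h=0, bucket 0 empty → new chain.
Insert 361: h=9, bucket 9 nonempty → append to chain.
Insert 328: h=9, bucket 9 nonempty → append to chain.
Insert 716: h=1, bucket 1 nonempty → append to chain.
Final buckets:
0: 594
1: 89 -> 12 -> 716
2: 541
3: _
4: _
5: _
6: _
7: _
8: _
9: 724 -> 933 -> 361 -> 328
10: _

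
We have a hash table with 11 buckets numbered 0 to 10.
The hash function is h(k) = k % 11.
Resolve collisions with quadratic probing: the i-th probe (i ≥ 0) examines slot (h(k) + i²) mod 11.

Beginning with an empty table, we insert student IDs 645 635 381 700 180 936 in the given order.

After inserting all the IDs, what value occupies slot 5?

700

Insert 645: h=7, slot 7 empty -> index 7.
Insert 635: h=8, slot 8 empty -> index 8.
Insert 381: h=7, slots 7,8 occupied -> index 0.
Insert 700: h=7, slots 7,8,0 occupied -> index 5.
Insert 180: h=4, slot 4 empty -> index 4.
Insert 936: h=1, slot 1 empty -> index 1.
Table: [381, 936, _, _, 180, 700, _, 645, 635, _, _]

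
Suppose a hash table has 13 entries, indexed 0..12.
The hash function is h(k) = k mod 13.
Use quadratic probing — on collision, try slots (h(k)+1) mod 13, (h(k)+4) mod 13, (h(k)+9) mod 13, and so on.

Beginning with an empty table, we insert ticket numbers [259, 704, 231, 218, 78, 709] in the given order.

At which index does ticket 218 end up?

Insert 259: h=12, slot 12 empty → index 12.
Insert 704: h=2, slot 2 empty → index 2.
Insert 231: h=10, slot 10 empty → index 10.
Insert 218: h=10, slot 10 occupied → index 11.
Insert 78: h=0, slot 0 empty → index 0.
Insert 709: h=7, slot 7 empty → index 7.
Table: [78, ∅, 704, ∅, ∅, ∅, ∅, 709, ∅, ∅, 231, 218, 259]

11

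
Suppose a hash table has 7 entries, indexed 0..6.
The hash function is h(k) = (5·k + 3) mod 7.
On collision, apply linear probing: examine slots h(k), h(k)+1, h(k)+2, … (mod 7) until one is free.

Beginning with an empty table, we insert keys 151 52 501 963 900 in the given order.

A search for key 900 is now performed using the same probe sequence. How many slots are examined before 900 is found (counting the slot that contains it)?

151: h=2 => slot 2
52: h=4 => slot 4
501: h=2, probe 2,3 => slot 3
963: h=2, probe 2,3,4,5 => slot 5
900: h=2, probe 2,3,4,5,6 => slot 6
Table: [., ., 151, 501, 52, 963, 900]
Lookup 900: h=2, probe 2,3,4,5,6 → found at 6.

5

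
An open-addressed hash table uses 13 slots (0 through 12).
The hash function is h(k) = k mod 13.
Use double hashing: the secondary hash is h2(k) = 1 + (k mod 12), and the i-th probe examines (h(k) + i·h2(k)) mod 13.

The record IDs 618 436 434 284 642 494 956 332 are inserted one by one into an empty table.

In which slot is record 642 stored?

6

Insert 618: h=7, slot 7 empty -> index 7.
Insert 436: h=7, h2=5, slot 7 occupied -> index 12.
Insert 434: h=5, slot 5 empty -> index 5.
Insert 284: h=11, slot 11 empty -> index 11.
Insert 642: h=5, h2=7, slots 5,12 occupied -> index 6.
Insert 494: h=0, slot 0 empty -> index 0.
Insert 956: h=7, h2=9, slot 7 occupied -> index 3.
Insert 332: h=7, h2=9, slots 7,3,12 occupied -> index 8.
Table: [494, —, —, 956, —, 434, 642, 618, 332, —, —, 284, 436]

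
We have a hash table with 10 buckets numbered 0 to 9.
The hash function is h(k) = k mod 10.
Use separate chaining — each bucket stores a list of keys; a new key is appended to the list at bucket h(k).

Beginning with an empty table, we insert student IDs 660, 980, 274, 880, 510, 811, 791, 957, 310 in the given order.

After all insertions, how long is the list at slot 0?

660 -> bucket 0
980 -> bucket 0 (collision)
274 -> bucket 4
880 -> bucket 0 (collision)
510 -> bucket 0 (collision)
811 -> bucket 1
791 -> bucket 1 (collision)
957 -> bucket 7
310 -> bucket 0 (collision)
Final buckets:
0: 660 -> 980 -> 880 -> 510 -> 310
1: 811 -> 791
2: —
3: —
4: 274
5: —
6: —
7: 957
8: —
9: —

5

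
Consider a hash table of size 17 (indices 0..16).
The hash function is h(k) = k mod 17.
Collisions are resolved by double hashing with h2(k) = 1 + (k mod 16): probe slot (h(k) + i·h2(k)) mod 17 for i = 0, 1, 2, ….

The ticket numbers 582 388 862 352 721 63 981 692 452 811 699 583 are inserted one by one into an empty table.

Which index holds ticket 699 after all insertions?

582 hashes to 4; slot 4 is free -> place at 4.
388 hashes to 14; slot 14 is free -> place at 14.
862 hashes to 12; slot 12 is free -> place at 12.
352 hashes to 12, h2=1; 12 taken -> place at 13.
721 hashes to 7; slot 7 is free -> place at 7.
63 hashes to 12, h2=16; 12 taken -> place at 11.
981 hashes to 12, h2=6; 12 taken -> place at 1.
692 hashes to 12, h2=5; 12 taken -> place at 0.
452 hashes to 10; slot 10 is free -> place at 10.
811 hashes to 12, h2=12; 12,7 taken -> place at 2.
699 hashes to 2, h2=12; 2,14 taken -> place at 9.
583 hashes to 5; slot 5 is free -> place at 5.
Table: [692, 981, 811, —, 582, 583, —, 721, —, 699, 452, 63, 862, 352, 388, —, —]

9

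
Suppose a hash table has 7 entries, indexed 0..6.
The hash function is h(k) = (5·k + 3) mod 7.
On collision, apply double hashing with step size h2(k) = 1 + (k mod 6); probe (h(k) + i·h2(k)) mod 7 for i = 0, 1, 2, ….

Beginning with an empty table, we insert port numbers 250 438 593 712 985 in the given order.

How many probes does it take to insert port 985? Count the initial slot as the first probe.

250: h=0 -> slot 0
438: h=2 -> slot 2
593: h=0, h2=6, probe 0,6 -> slot 6
712: h=0, h2=5, probe 0,5 -> slot 5
985: h=0, h2=2, probe 0,2,4 -> slot 4
Table: [250, —, 438, —, 985, 712, 593]

3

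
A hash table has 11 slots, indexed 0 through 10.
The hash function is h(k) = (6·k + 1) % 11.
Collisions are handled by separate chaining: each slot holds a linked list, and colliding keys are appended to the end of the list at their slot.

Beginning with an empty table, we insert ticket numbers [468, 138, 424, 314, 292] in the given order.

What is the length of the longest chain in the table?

468 -> bucket 4
138 -> bucket 4 (collision)
424 -> bucket 4 (collision)
314 -> bucket 4 (collision)
292 -> bucket 4 (collision)
Final buckets:
0: .
1: .
2: .
3: .
4: 468 -> 138 -> 424 -> 314 -> 292
5: .
6: .
7: .
8: .
9: .
10: .

5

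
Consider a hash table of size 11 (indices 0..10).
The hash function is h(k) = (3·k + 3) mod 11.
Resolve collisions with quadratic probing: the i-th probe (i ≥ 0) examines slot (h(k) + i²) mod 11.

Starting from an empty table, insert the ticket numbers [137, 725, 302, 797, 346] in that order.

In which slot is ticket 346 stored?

137: h=7 => slot 7
725: h=0 => slot 0
302: h=7, probe 7,8 => slot 8
797: h=7, probe 7,8,0,5 => slot 5
346: h=7, probe 7,8,0,5,1 => slot 1
Table: [725, 346, —, —, —, 797, —, 137, 302, —, —]

1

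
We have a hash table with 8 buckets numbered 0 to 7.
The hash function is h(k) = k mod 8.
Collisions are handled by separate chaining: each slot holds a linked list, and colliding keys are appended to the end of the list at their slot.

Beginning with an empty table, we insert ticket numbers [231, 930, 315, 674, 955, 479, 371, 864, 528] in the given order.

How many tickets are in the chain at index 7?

2

231 → bucket 7
930 → bucket 2
315 → bucket 3
674 → bucket 2 (collision)
955 → bucket 3 (collision)
479 → bucket 7 (collision)
371 → bucket 3 (collision)
864 → bucket 0
528 → bucket 0 (collision)
Final buckets:
0: 864 -> 528
1: -
2: 930 -> 674
3: 315 -> 955 -> 371
4: -
5: -
6: -
7: 231 -> 479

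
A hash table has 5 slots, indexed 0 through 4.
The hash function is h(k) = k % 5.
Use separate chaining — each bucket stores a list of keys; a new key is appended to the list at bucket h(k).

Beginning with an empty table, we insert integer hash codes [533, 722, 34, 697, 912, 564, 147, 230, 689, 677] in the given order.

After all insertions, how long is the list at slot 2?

5

533 → bucket 3
722 → bucket 2
34 → bucket 4
697 → bucket 2 (collision)
912 → bucket 2 (collision)
564 → bucket 4 (collision)
147 → bucket 2 (collision)
230 → bucket 0
689 → bucket 4 (collision)
677 → bucket 2 (collision)
Final buckets:
0: 230
1: _
2: 722 -> 697 -> 912 -> 147 -> 677
3: 533
4: 34 -> 564 -> 689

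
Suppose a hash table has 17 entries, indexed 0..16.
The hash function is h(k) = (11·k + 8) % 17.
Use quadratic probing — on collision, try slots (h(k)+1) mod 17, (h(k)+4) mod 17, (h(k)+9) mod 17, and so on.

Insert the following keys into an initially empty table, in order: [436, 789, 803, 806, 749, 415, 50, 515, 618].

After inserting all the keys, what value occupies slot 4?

436: h=10 → slot 10
789: h=0 → slot 0
803: h=1 → slot 1
806: h=0, probe 0,1,4 → slot 4
749: h=2 → slot 2
415: h=0, probe 0,1,4,9 → slot 9
50: h=14 → slot 14
515: h=12 → slot 12
618: h=6 → slot 6
Table: [789, 803, 749, ∅, 806, ∅, 618, ∅, ∅, 415, 436, ∅, 515, ∅, 50, ∅, ∅]

806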